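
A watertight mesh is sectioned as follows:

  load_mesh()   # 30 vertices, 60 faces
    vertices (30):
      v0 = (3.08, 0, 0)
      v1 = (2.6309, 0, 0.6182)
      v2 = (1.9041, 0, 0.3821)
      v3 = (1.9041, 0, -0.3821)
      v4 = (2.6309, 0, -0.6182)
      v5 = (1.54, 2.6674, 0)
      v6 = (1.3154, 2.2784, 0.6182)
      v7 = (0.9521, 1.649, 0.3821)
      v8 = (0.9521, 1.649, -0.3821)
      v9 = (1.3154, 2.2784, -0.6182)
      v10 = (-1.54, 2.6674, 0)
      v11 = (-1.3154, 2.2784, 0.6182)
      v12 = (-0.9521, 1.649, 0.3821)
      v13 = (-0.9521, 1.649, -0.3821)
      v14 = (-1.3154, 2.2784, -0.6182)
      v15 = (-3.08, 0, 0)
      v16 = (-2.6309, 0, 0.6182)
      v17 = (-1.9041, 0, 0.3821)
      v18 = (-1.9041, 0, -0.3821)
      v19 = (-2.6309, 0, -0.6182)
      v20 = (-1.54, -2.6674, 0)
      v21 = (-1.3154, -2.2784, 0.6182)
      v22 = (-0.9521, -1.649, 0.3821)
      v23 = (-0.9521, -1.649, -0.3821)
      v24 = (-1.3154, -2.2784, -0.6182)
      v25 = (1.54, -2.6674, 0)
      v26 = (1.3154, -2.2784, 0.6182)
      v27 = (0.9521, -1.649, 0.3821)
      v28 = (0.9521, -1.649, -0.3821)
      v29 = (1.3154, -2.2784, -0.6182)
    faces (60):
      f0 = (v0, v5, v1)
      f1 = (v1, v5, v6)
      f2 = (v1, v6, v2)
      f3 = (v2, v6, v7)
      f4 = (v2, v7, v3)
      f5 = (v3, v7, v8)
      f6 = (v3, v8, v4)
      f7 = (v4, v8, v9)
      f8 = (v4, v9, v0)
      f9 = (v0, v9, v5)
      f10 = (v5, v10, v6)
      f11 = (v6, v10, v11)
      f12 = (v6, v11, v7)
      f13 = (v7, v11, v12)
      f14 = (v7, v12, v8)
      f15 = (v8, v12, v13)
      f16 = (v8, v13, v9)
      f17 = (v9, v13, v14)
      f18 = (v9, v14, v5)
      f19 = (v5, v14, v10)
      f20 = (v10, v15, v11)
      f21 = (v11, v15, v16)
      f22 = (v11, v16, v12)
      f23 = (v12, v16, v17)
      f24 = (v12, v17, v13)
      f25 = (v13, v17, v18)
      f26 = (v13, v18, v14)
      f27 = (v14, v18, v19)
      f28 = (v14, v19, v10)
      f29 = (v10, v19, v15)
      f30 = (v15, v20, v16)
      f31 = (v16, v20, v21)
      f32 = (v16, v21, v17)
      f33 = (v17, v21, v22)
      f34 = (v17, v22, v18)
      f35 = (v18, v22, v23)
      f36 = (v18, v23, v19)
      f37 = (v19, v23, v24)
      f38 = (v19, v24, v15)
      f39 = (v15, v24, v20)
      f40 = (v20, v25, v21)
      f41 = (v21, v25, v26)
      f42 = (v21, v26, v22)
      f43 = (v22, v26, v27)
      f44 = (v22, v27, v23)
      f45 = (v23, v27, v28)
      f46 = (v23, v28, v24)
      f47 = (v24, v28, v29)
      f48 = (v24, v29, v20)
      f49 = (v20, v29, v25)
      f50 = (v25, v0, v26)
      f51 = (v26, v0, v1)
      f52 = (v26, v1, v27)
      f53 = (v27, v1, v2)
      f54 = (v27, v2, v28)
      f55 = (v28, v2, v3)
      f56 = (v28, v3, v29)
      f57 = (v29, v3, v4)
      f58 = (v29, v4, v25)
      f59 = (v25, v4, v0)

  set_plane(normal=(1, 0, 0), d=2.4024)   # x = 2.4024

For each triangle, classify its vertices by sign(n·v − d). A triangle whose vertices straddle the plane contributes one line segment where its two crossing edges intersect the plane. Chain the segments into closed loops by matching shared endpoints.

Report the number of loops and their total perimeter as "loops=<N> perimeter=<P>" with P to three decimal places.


loops=1 perimeter=5.585

Straddling triangles (14 of 60):
  (v0,v5,v1) [+-+] → (2.4024, 1.17366, 0)–(2.4024, 0.558714, 0.488712)  len=0.7855
  (v1,v5,v6) [+--] → (2.4024, 0.558714, 0.488712)–(2.4024, 0.395754, 0.6182)  len=0.2081
  (v1,v6,v2) [+--] → (2.4024, 0.395754, 0.6182)–(2.4024, 0, 0.543972)  len=0.4027
  (v3,v8,v4) [--+] → (2.4024, 0.224444, -0.586065)–(2.4024, 0, -0.543972)  len=0.2284
  (v4,v8,v9) [+--] → (2.4024, 0.224444, -0.586065)–(2.4024, 0.395754, -0.6182)  len=0.1743
  (v4,v9,v0) [+-+] → (2.4024, 0.395754, -0.6182)–(2.4024, 0.874897, -0.237387)  len=0.6120
  (v0,v9,v5) [+--] → (2.4024, 0.874897, -0.237387)–(2.4024, 1.17366, 0)  len=0.3816
  (v25,v0,v26) [-+-] → (2.4024, -1.17366, 0)–(2.4024, -0.874897, 0.237387)  len=0.3816
  (v26,v0,v1) [-++] → (2.4024, -0.874897, 0.237387)–(2.4024, -0.395754, 0.6182)  len=0.6120
  (v26,v1,v27) [-+-] → (2.4024, -0.395754, 0.6182)–(2.4024, -0.224444, 0.586065)  len=0.1743
  (v27,v1,v2) [-+-] → (2.4024, -0.224444, 0.586065)–(2.4024, 0, 0.543972)  len=0.2284
  (v29,v3,v4) [--+] → (2.4024, 0, -0.543972)–(2.4024, -0.395754, -0.6182)  len=0.4027
  (v29,v4,v25) [-+-] → (2.4024, -0.395754, -0.6182)–(2.4024, -0.558714, -0.488712)  len=0.2081
  (v25,v4,v0) [-++] → (2.4024, -0.558714, -0.488712)–(2.4024, -1.17366, 0)  len=0.7855

Chained into 1 loop(s):
  loop 1: 14 segments, perimeter = 5.5851
Total perimeter = 5.585


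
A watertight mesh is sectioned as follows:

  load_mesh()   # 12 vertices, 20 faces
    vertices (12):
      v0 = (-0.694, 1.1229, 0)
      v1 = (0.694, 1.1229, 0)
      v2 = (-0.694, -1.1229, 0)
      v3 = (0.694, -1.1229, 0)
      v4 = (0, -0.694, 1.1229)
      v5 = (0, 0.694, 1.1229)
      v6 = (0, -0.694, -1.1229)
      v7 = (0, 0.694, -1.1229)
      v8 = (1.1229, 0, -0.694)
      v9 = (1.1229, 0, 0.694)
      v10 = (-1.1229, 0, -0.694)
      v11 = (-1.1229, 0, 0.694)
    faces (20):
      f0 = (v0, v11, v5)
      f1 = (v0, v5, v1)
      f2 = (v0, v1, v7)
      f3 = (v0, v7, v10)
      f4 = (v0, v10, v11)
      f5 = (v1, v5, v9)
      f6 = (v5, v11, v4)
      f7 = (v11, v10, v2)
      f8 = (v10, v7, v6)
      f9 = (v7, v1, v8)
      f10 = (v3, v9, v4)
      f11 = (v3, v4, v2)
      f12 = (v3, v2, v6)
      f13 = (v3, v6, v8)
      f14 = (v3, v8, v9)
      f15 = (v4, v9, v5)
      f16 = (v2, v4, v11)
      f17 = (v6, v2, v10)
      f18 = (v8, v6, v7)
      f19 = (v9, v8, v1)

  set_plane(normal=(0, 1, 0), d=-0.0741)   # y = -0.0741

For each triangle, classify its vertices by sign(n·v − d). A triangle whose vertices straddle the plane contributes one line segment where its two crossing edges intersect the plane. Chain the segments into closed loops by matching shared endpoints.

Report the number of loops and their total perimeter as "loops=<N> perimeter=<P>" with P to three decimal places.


loops=1 perimeter=7.406

Straddling triangles (10 of 20):
  (v5,v11,v4) [++-] → (-1.00301, -0.0741, 0.739795)–(0, -0.0741, 1.1229)  len=1.0737
  (v11,v10,v2) [++-] → (-1.0946, -0.0741, -0.648203)–(-1.0946, -0.0741, 0.648203)  len=1.2964
  (v10,v7,v6) [++-] → (0, -0.0741, -1.1229)–(-1.00301, -0.0741, -0.739795)  len=1.0737
  (v3,v9,v4) [-+-] → (1.0946, -0.0741, 0.648203)–(1.00301, -0.0741, 0.739795)  len=0.1295
  (v3,v6,v8) [--+] → (1.00301, -0.0741, -0.739795)–(1.0946, -0.0741, -0.648203)  len=0.1295
  (v3,v8,v9) [-++] → (1.0946, -0.0741, -0.648203)–(1.0946, -0.0741, 0.648203)  len=1.2964
  (v4,v9,v5) [-++] → (1.00301, -0.0741, 0.739795)–(0, -0.0741, 1.1229)  len=1.0737
  (v2,v4,v11) [--+] → (-1.00301, -0.0741, 0.739795)–(-1.0946, -0.0741, 0.648203)  len=0.1295
  (v6,v2,v10) [--+] → (-1.0946, -0.0741, -0.648203)–(-1.00301, -0.0741, -0.739795)  len=0.1295
  (v8,v6,v7) [+-+] → (1.00301, -0.0741, -0.739795)–(0, -0.0741, -1.1229)  len=1.0737

Chained into 1 loop(s):
  loop 1: 10 segments, perimeter = 7.4057
Total perimeter = 7.406


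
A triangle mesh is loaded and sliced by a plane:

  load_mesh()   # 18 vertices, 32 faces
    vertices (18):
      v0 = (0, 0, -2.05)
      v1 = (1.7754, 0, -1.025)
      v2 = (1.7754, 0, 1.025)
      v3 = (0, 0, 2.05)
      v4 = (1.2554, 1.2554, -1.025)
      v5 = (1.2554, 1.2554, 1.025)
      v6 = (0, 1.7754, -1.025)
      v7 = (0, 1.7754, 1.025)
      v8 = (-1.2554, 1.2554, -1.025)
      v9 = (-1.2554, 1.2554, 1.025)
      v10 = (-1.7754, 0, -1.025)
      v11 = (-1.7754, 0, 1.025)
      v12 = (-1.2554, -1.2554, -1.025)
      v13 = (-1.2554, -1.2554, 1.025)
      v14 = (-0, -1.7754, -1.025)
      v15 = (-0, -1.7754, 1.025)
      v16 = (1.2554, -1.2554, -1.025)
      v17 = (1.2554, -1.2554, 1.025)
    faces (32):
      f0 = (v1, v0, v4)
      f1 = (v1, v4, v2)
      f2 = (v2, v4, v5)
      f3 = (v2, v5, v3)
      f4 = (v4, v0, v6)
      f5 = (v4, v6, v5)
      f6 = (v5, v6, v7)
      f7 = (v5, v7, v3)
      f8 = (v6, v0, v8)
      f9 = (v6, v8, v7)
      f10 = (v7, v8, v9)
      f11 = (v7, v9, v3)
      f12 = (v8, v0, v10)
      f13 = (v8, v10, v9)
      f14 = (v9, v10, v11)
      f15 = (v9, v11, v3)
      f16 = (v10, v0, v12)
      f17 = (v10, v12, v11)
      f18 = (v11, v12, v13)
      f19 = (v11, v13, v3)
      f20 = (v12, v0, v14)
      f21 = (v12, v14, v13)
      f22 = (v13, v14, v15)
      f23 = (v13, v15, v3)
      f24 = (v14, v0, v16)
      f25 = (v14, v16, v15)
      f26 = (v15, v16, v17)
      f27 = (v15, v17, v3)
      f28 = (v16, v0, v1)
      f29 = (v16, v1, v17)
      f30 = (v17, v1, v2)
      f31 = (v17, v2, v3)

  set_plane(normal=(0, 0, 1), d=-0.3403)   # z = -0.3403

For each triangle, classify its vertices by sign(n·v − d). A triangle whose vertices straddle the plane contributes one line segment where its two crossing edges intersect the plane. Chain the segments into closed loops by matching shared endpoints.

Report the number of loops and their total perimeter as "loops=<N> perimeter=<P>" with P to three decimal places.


loops=1 perimeter=10.871

Straddling triangles (16 of 32):
  (v1,v4,v2) [--+] → (1.42908, 0.836096, -0.3403)–(1.7754, 0, -0.3403)  len=0.9050
  (v2,v4,v5) [+-+] → (1.42908, 0.836096, -0.3403)–(1.2554, 1.2554, -0.3403)  len=0.4539
  (v4,v6,v5) [--+] → (0.419304, 1.60172, -0.3403)–(1.2554, 1.2554, -0.3403)  len=0.9050
  (v5,v6,v7) [+-+] → (0.419304, 1.60172, -0.3403)–(0, 1.7754, -0.3403)  len=0.4539
  (v6,v8,v7) [--+] → (-0.836096, 1.42908, -0.3403)–(0, 1.7754, -0.3403)  len=0.9050
  (v7,v8,v9) [+-+] → (-0.836096, 1.42908, -0.3403)–(-1.2554, 1.2554, -0.3403)  len=0.4539
  (v8,v10,v9) [--+] → (-1.60172, 0.419304, -0.3403)–(-1.2554, 1.2554, -0.3403)  len=0.9050
  (v9,v10,v11) [+-+] → (-1.60172, 0.419304, -0.3403)–(-1.7754, 0, -0.3403)  len=0.4539
  (v10,v12,v11) [--+] → (-1.42908, -0.836096, -0.3403)–(-1.7754, 0, -0.3403)  len=0.9050
  (v11,v12,v13) [+-+] → (-1.42908, -0.836096, -0.3403)–(-1.2554, -1.2554, -0.3403)  len=0.4539
  (v12,v14,v13) [--+] → (-0.419304, -1.60172, -0.3403)–(-1.2554, -1.2554, -0.3403)  len=0.9050
  (v13,v14,v15) [+-+] → (-0.419304, -1.60172, -0.3403)–(0, -1.7754, -0.3403)  len=0.4539
  (v14,v16,v15) [--+] → (0.836096, -1.42908, -0.3403)–(0, -1.7754, -0.3403)  len=0.9050
  (v15,v16,v17) [+-+] → (0.836096, -1.42908, -0.3403)–(1.2554, -1.2554, -0.3403)  len=0.4539
  (v16,v1,v17) [--+] → (1.60172, -0.419304, -0.3403)–(1.2554, -1.2554, -0.3403)  len=0.9050
  (v17,v1,v2) [+-+] → (1.60172, -0.419304, -0.3403)–(1.7754, 0, -0.3403)  len=0.4539

Chained into 1 loop(s):
  loop 1: 16 segments, perimeter = 10.8707
Total perimeter = 10.871


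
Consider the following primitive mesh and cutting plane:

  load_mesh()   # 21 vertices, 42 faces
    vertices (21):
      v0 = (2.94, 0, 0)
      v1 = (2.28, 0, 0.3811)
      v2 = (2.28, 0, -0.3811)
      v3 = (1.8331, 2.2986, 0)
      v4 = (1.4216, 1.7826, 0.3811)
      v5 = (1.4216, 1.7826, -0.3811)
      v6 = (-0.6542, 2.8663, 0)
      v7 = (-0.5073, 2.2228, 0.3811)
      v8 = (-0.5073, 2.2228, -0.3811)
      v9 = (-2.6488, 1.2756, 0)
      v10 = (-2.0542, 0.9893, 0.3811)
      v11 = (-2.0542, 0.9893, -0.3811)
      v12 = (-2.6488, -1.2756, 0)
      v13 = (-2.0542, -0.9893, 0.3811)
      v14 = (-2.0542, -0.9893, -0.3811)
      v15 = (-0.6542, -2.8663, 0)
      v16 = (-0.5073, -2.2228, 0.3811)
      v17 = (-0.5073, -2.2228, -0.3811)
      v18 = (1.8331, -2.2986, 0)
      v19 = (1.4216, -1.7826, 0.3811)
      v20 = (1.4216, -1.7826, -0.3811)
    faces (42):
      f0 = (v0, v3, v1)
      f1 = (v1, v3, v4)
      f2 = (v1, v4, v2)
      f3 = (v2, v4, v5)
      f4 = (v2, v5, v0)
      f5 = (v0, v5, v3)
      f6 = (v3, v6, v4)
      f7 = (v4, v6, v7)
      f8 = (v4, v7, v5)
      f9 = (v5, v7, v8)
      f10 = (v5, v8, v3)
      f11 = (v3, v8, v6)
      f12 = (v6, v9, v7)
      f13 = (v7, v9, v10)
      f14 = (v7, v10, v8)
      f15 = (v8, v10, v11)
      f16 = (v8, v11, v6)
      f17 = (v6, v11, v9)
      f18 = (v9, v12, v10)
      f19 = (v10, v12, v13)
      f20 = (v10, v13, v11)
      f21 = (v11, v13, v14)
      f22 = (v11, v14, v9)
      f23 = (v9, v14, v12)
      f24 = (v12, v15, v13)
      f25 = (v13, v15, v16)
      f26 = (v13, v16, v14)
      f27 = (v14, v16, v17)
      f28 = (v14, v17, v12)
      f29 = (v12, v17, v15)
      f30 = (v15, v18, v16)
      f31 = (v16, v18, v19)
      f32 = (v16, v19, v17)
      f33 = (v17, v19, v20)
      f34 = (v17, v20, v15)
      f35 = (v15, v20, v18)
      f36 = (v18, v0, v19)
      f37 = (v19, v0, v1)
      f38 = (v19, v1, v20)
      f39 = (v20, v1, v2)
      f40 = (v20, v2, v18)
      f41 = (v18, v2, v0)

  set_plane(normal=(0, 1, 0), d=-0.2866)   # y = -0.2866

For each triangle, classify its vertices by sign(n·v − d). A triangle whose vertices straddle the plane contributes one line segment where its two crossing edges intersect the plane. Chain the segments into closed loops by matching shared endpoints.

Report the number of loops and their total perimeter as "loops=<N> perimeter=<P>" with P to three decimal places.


Straddling triangles (12 of 42):
  (v9,v12,v10) [+-+] → (-2.6488, -0.2866, 0)–(-2.38916, -0.2866, 0.166413)  len=0.3084
  (v10,v12,v13) [+--] → (-2.38916, -0.2866, 0.166413)–(-2.0542, -0.2866, 0.3811)  len=0.3979
  (v10,v13,v11) [+-+] → (-2.0542, -0.2866, 0.3811)–(-2.0542, -0.2866, 0.110405)  len=0.2707
  (v11,v13,v14) [+--] → (-2.0542, -0.2866, 0.110405)–(-2.0542, -0.2866, -0.3811)  len=0.4915
  (v11,v14,v9) [+-+] → (-2.0542, -0.2866, -0.3811)–(-2.23868, -0.2866, -0.262861)  len=0.2191
  (v9,v14,v12) [+--] → (-2.23868, -0.2866, -0.262861)–(-2.6488, -0.2866, 0)  len=0.4871
  (v18,v0,v19) [-+-] → (2.80199, -0.2866, 0)–(2.69588, -0.2866, 0.0612719)  len=0.1225
  (v19,v0,v1) [-++] → (2.69588, -0.2866, 0.0612719)–(2.14199, -0.2866, 0.3811)  len=0.6396
  (v19,v1,v20) [-+-] → (2.14199, -0.2866, 0.3811)–(2.14199, -0.2866, 0.258556)  len=0.1225
  (v20,v1,v2) [-++] → (2.14199, -0.2866, 0.258556)–(2.14199, -0.2866, -0.3811)  len=0.6397
  (v20,v2,v18) [-+-] → (2.14199, -0.2866, -0.3811)–(2.22428, -0.2866, -0.333583)  len=0.0950
  (v18,v2,v0) [-++] → (2.22428, -0.2866, -0.333583)–(2.80199, -0.2866, 0)  len=0.6671

Chained into 2 loop(s):
  loop 1: 6 segments, perimeter = 2.1747
  loop 2: 6 segments, perimeter = 2.2864
Total perimeter = 4.461

loops=2 perimeter=4.461


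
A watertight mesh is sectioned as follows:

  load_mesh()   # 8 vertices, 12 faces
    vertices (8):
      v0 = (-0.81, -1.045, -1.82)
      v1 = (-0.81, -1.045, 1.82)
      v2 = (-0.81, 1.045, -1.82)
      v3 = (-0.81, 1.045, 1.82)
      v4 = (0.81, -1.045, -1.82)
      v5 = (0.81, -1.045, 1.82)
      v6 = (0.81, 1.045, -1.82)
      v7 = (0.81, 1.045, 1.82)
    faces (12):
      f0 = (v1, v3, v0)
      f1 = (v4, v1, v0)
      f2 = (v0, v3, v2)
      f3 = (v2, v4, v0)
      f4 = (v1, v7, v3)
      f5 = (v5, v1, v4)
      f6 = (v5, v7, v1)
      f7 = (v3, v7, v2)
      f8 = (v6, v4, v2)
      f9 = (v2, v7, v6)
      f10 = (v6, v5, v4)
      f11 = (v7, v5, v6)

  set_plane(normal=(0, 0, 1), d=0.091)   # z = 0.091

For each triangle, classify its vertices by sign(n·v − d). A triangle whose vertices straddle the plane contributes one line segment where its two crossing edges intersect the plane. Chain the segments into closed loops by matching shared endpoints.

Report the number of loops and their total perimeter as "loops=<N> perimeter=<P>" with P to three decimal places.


loops=1 perimeter=7.420

Straddling triangles (8 of 12):
  (v1,v3,v0) [++-] → (-0.81, 0.05225, 0.091)–(-0.81, -1.045, 0.091)  len=1.0972
  (v4,v1,v0) [-+-] → (-0.0405, -1.045, 0.091)–(-0.81, -1.045, 0.091)  len=0.7695
  (v0,v3,v2) [-+-] → (-0.81, 0.05225, 0.091)–(-0.81, 1.045, 0.091)  len=0.9927
  (v5,v1,v4) [++-] → (-0.0405, -1.045, 0.091)–(0.81, -1.045, 0.091)  len=0.8505
  (v3,v7,v2) [++-] → (0.0405, 1.045, 0.091)–(-0.81, 1.045, 0.091)  len=0.8505
  (v2,v7,v6) [-+-] → (0.0405, 1.045, 0.091)–(0.81, 1.045, 0.091)  len=0.7695
  (v6,v5,v4) [-+-] → (0.81, -0.05225, 0.091)–(0.81, -1.045, 0.091)  len=0.9927
  (v7,v5,v6) [++-] → (0.81, -0.05225, 0.091)–(0.81, 1.045, 0.091)  len=1.0972

Chained into 1 loop(s):
  loop 1: 8 segments, perimeter = 7.4200
Total perimeter = 7.420


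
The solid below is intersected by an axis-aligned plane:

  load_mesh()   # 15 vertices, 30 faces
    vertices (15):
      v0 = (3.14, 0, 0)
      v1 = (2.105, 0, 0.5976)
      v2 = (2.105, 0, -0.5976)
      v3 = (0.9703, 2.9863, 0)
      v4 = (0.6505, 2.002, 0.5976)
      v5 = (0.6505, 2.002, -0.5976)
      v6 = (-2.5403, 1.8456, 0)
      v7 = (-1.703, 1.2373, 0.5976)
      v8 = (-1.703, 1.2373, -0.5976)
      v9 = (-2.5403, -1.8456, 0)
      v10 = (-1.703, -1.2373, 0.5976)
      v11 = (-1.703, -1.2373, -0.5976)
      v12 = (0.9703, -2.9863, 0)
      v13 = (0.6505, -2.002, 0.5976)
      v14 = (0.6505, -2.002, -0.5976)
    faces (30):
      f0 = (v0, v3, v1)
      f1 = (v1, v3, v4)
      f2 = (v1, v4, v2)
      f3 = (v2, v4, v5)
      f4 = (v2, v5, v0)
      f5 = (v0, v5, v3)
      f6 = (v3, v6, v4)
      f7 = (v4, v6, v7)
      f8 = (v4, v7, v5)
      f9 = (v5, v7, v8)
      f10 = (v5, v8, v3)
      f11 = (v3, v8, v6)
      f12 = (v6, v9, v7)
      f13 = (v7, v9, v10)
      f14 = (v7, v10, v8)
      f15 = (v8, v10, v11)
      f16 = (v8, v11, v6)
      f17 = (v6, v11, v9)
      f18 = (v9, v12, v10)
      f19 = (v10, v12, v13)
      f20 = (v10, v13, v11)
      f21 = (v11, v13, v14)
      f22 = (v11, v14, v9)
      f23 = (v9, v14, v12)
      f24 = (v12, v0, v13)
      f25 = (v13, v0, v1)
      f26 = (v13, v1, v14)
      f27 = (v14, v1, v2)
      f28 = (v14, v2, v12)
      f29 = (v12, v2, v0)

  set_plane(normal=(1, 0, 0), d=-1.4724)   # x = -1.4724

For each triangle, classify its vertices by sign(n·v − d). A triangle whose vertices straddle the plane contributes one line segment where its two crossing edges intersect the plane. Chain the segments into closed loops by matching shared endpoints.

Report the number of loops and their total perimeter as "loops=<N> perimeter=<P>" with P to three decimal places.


loops=2 perimeter=6.647

Straddling triangles (12 of 30):
  (v3,v6,v4) [+-+] → (-1.4724, 2.19259, 0)–(-1.4724, 1.89794, 0.200005)  len=0.3561
  (v4,v6,v7) [+--] → (-1.4724, 1.89794, 0.200005)–(-1.4724, 1.31223, 0.5976)  len=0.7079
  (v4,v7,v5) [+-+] → (-1.4724, 1.31223, 0.5976)–(-1.4724, 1.31223, 0.480492)  len=0.1171
  (v5,v7,v8) [+--] → (-1.4724, 1.31223, 0.480492)–(-1.4724, 1.31223, -0.5976)  len=1.0781
  (v5,v8,v3) [+-+] → (-1.4724, 1.31223, -0.5976)–(-1.4724, 1.38817, -0.546051)  len=0.0918
  (v3,v8,v6) [+--] → (-1.4724, 1.38817, -0.546051)–(-1.4724, 2.19259, 0)  len=0.9722
  (v9,v12,v10) [-+-] → (-1.4724, -2.19259, 0)–(-1.4724, -1.38817, 0.546051)  len=0.9722
  (v10,v12,v13) [-++] → (-1.4724, -1.38817, 0.546051)–(-1.4724, -1.31223, 0.5976)  len=0.0918
  (v10,v13,v11) [-+-] → (-1.4724, -1.31223, 0.5976)–(-1.4724, -1.31223, -0.480492)  len=1.0781
  (v11,v13,v14) [-++] → (-1.4724, -1.31223, -0.480492)–(-1.4724, -1.31223, -0.5976)  len=0.1171
  (v11,v14,v9) [-+-] → (-1.4724, -1.31223, -0.5976)–(-1.4724, -1.89794, -0.200005)  len=0.7079
  (v9,v14,v12) [-++] → (-1.4724, -1.89794, -0.200005)–(-1.4724, -2.19259, 0)  len=0.3561

Chained into 2 loop(s):
  loop 1: 6 segments, perimeter = 3.3233
  loop 2: 6 segments, perimeter = 3.3233
Total perimeter = 6.647


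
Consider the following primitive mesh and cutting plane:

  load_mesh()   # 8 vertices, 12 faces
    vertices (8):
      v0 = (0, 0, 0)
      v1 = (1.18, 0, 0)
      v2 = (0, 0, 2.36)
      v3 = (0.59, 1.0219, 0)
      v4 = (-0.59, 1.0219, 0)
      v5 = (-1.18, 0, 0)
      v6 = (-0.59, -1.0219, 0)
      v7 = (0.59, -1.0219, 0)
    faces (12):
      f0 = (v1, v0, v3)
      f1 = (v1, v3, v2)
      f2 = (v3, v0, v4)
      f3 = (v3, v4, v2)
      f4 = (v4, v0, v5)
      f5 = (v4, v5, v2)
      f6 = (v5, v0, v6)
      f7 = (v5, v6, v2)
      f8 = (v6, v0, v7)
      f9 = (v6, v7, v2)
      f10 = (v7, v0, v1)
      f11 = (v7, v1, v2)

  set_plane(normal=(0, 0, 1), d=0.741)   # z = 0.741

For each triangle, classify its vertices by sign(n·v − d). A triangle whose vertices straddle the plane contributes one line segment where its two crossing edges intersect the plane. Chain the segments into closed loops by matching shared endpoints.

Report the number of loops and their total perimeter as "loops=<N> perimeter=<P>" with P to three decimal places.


Straddling triangles (6 of 12):
  (v1,v3,v2) [--+] → (0.40475, 0.701041, 0.741)–(0.8095, 0, 0.741)  len=0.8095
  (v3,v4,v2) [--+] → (-0.40475, 0.701041, 0.741)–(0.40475, 0.701041, 0.741)  len=0.8095
  (v4,v5,v2) [--+] → (-0.8095, 0, 0.741)–(-0.40475, 0.701041, 0.741)  len=0.8095
  (v5,v6,v2) [--+] → (-0.40475, -0.701041, 0.741)–(-0.8095, 0, 0.741)  len=0.8095
  (v6,v7,v2) [--+] → (0.40475, -0.701041, 0.741)–(-0.40475, -0.701041, 0.741)  len=0.8095
  (v7,v1,v2) [--+] → (0.8095, 0, 0.741)–(0.40475, -0.701041, 0.741)  len=0.8095

Chained into 1 loop(s):
  loop 1: 6 segments, perimeter = 4.8570
Total perimeter = 4.857

loops=1 perimeter=4.857


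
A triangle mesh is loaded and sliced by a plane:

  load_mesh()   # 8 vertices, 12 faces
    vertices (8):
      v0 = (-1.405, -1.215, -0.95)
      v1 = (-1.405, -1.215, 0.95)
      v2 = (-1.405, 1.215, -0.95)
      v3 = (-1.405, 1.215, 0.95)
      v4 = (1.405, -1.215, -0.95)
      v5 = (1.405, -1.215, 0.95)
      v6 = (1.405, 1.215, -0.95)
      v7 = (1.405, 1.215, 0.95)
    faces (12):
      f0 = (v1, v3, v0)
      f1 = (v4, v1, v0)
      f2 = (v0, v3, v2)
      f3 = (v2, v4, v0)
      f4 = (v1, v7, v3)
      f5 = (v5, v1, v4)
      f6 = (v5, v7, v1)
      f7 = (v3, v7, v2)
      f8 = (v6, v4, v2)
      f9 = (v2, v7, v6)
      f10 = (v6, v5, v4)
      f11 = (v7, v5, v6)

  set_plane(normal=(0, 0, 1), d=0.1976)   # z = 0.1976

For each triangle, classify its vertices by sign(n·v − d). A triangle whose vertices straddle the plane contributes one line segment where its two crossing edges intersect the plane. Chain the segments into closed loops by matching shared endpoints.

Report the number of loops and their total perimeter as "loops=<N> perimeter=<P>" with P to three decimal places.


Straddling triangles (8 of 12):
  (v1,v3,v0) [++-] → (-1.405, 0.25272, 0.1976)–(-1.405, -1.215, 0.1976)  len=1.4677
  (v4,v1,v0) [-+-] → (-0.29224, -1.215, 0.1976)–(-1.405, -1.215, 0.1976)  len=1.1128
  (v0,v3,v2) [-+-] → (-1.405, 0.25272, 0.1976)–(-1.405, 1.215, 0.1976)  len=0.9623
  (v5,v1,v4) [++-] → (-0.29224, -1.215, 0.1976)–(1.405, -1.215, 0.1976)  len=1.6972
  (v3,v7,v2) [++-] → (0.29224, 1.215, 0.1976)–(-1.405, 1.215, 0.1976)  len=1.6972
  (v2,v7,v6) [-+-] → (0.29224, 1.215, 0.1976)–(1.405, 1.215, 0.1976)  len=1.1128
  (v6,v5,v4) [-+-] → (1.405, -0.25272, 0.1976)–(1.405, -1.215, 0.1976)  len=0.9623
  (v7,v5,v6) [++-] → (1.405, -0.25272, 0.1976)–(1.405, 1.215, 0.1976)  len=1.4677

Chained into 1 loop(s):
  loop 1: 8 segments, perimeter = 10.4800
Total perimeter = 10.480

loops=1 perimeter=10.480


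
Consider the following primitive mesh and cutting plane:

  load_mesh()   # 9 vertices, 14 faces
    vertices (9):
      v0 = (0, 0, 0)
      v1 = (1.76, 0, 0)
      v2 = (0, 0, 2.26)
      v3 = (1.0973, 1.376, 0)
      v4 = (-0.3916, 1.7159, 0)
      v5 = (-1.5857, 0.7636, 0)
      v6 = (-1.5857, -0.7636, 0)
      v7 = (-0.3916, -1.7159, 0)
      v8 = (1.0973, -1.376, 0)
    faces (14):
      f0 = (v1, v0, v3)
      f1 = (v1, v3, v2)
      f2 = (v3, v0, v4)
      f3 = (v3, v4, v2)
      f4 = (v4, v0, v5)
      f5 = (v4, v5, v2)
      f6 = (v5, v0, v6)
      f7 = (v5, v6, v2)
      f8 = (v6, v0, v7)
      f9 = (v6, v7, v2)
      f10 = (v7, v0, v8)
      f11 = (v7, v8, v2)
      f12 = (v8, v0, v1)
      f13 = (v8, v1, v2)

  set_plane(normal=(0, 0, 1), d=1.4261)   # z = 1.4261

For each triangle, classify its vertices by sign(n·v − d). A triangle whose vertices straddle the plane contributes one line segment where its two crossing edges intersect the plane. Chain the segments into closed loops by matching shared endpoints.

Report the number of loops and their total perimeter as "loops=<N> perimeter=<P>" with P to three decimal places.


loops=1 perimeter=3.945

Straddling triangles (7 of 14):
  (v1,v3,v2) [--+] → (0.404884, 0.50772, 1.4261)–(0.649409, 0, 1.4261)  len=0.5635
  (v3,v4,v2) [--+] → (-0.144493, 0.633137, 1.4261)–(0.404884, 0.50772, 1.4261)  len=0.5635
  (v4,v5,v2) [--+] → (-0.585095, 0.281755, 1.4261)–(-0.144493, 0.633137, 1.4261)  len=0.5636
  (v5,v6,v2) [--+] → (-0.585095, -0.281755, 1.4261)–(-0.585095, 0.281755, 1.4261)  len=0.5635
  (v6,v7,v2) [--+] → (-0.144493, -0.633137, 1.4261)–(-0.585095, -0.281755, 1.4261)  len=0.5636
  (v7,v8,v2) [--+] → (0.404884, -0.50772, 1.4261)–(-0.144493, -0.633137, 1.4261)  len=0.5635
  (v8,v1,v2) [--+] → (0.649409, 0, 1.4261)–(0.404884, -0.50772, 1.4261)  len=0.5635

Chained into 1 loop(s):
  loop 1: 7 segments, perimeter = 3.9447
Total perimeter = 3.945


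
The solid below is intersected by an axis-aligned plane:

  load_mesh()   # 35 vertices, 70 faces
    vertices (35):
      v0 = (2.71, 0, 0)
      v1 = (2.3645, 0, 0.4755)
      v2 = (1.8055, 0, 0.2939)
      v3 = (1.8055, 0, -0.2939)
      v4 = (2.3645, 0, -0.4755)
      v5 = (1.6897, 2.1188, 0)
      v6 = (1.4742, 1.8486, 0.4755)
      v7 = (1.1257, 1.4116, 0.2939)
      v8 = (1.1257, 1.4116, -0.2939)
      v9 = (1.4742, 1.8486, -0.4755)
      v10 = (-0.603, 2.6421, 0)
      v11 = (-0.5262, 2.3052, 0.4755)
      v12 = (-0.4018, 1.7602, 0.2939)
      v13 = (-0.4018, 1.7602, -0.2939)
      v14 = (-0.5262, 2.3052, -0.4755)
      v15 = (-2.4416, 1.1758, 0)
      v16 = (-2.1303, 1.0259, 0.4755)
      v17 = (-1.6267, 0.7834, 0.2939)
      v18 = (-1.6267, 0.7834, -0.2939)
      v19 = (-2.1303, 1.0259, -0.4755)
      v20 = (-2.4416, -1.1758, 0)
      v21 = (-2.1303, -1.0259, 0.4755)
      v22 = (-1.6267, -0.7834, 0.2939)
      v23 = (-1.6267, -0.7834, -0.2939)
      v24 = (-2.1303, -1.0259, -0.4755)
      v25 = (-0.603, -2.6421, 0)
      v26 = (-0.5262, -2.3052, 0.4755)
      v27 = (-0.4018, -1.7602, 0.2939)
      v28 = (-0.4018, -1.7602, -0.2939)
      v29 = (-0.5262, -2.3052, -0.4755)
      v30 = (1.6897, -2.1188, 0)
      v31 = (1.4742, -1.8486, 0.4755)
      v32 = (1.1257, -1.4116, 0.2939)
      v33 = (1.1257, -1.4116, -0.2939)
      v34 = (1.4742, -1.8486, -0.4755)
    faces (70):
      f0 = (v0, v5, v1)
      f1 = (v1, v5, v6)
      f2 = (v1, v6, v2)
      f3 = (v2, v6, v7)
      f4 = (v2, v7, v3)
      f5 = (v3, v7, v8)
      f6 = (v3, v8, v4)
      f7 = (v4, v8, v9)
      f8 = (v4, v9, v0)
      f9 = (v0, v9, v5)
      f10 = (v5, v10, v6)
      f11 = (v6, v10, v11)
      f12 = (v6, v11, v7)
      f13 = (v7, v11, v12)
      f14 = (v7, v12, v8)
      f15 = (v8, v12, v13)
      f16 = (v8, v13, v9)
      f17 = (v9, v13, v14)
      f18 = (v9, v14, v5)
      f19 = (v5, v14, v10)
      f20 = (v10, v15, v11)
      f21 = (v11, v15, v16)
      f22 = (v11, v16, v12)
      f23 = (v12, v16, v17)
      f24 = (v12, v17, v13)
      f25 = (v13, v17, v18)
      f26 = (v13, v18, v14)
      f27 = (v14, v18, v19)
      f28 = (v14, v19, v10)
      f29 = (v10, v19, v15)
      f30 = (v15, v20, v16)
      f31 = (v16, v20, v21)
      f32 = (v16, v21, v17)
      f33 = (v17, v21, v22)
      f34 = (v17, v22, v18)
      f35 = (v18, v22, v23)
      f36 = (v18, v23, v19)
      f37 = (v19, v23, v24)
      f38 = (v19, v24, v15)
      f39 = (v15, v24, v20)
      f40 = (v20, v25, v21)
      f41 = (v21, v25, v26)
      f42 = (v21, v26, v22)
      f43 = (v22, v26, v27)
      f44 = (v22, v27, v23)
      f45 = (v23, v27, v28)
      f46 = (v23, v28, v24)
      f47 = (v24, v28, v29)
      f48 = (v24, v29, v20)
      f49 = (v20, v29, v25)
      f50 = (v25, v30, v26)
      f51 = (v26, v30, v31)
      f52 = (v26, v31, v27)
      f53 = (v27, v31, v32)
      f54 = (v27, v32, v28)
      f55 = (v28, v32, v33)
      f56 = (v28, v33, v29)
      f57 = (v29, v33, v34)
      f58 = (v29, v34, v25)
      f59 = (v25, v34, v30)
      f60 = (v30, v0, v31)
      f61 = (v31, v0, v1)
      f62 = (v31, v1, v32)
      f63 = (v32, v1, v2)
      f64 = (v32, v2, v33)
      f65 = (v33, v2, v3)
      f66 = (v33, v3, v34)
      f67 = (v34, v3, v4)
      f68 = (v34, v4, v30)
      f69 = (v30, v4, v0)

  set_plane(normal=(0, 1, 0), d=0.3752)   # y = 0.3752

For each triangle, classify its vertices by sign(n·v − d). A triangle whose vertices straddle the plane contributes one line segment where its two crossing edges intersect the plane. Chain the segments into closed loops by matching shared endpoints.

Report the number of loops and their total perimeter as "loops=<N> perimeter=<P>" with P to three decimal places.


Straddling triangles (20 of 70):
  (v0,v5,v1) [-+-] → (2.52932, 0.3752, 0)–(2.24501, 0.3752, 0.391298)  len=0.4837
  (v1,v5,v6) [-++] → (2.24501, 0.3752, 0.391298)–(2.1838, 0.3752, 0.4755)  len=0.1041
  (v1,v6,v2) [-+-] → (2.1838, 0.3752, 0.4755)–(1.73826, 0.3752, 0.330758)  len=0.4685
  (v2,v6,v7) [-++] → (1.73826, 0.3752, 0.330758)–(1.62481, 0.3752, 0.2939)  len=0.1193
  (v2,v7,v3) [-+-] → (1.62481, 0.3752, 0.2939)–(1.62481, 0.3752, -0.137664)  len=0.4316
  (v3,v7,v8) [-++] → (1.62481, 0.3752, -0.137664)–(1.62481, 0.3752, -0.2939)  len=0.1562
  (v3,v8,v4) [-+-] → (1.62481, 0.3752, -0.2939)–(2.03523, 0.3752, -0.427231)  len=0.4315
  (v4,v8,v9) [-++] → (2.03523, 0.3752, -0.427231)–(2.1838, 0.3752, -0.4755)  len=0.1562
  (v4,v9,v0) [-+-] → (2.1838, 0.3752, -0.4755)–(2.45918, 0.3752, -0.0965096)  len=0.4685
  (v0,v9,v5) [-++] → (2.45918, 0.3752, -0.0965096)–(2.52932, 0.3752, 0)  len=0.1193
  (v15,v20,v16) [+-+] → (-2.4416, 0.3752, 0)–(-2.2223, 0.3752, 0.334969)  len=0.4004
  (v16,v20,v21) [+--] → (-2.2223, 0.3752, 0.334969)–(-2.1303, 0.3752, 0.4755)  len=0.1680
  (v16,v21,v17) [+-+] → (-2.1303, 0.3752, 0.4755)–(-1.74032, 0.3752, 0.334871)  len=0.4146
  (v17,v21,v22) [+--] → (-1.74032, 0.3752, 0.334871)–(-1.6267, 0.3752, 0.2939)  len=0.1208
  (v17,v22,v18) [+-+] → (-1.6267, 0.3752, 0.2939)–(-1.6267, 0.3752, -0.14076)  len=0.4347
  (v18,v22,v23) [+--] → (-1.6267, 0.3752, -0.14076)–(-1.6267, 0.3752, -0.2939)  len=0.1531
  (v18,v23,v19) [+-+] → (-1.6267, 0.3752, -0.2939)–(-1.94918, 0.3752, -0.410189)  len=0.3428
  (v19,v23,v24) [+--] → (-1.94918, 0.3752, -0.410189)–(-2.1303, 0.3752, -0.4755)  len=0.1925
  (v19,v24,v15) [+-+] → (-2.1303, 0.3752, -0.4755)–(-2.3284, 0.3752, -0.172905)  len=0.3617
  (v15,v24,v20) [+--] → (-2.3284, 0.3752, -0.172905)–(-2.4416, 0.3752, 0)  len=0.2067

Chained into 2 loop(s):
  loop 1: 10 segments, perimeter = 2.9389
  loop 2: 10 segments, perimeter = 2.7952
Total perimeter = 5.734

loops=2 perimeter=5.734


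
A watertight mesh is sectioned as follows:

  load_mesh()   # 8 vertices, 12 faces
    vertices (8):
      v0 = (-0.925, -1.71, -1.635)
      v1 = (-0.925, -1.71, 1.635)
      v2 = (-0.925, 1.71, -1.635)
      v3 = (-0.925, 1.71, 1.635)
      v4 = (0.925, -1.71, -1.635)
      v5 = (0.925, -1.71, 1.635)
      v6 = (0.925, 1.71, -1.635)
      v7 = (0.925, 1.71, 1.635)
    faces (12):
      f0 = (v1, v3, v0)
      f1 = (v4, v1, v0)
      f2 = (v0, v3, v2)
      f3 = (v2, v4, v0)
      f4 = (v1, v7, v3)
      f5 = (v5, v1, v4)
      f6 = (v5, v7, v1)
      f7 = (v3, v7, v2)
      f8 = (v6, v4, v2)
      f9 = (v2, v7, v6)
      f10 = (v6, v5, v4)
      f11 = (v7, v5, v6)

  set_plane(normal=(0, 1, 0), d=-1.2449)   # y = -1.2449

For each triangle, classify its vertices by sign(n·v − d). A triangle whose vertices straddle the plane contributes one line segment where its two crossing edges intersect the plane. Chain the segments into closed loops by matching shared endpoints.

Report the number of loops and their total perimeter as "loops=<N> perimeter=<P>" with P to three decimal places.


Straddling triangles (8 of 12):
  (v1,v3,v0) [-+-] → (-0.925, -1.2449, 1.635)–(-0.925, -1.2449, -1.1903)  len=2.8253
  (v0,v3,v2) [-++] → (-0.925, -1.2449, -1.1903)–(-0.925, -1.2449, -1.635)  len=0.4447
  (v2,v4,v0) [+--] → (0.673411, -1.2449, -1.635)–(-0.925, -1.2449, -1.635)  len=1.5984
  (v1,v7,v3) [-++] → (-0.673411, -1.2449, 1.635)–(-0.925, -1.2449, 1.635)  len=0.2516
  (v5,v7,v1) [-+-] → (0.925, -1.2449, 1.635)–(-0.673411, -1.2449, 1.635)  len=1.5984
  (v6,v4,v2) [+-+] → (0.925, -1.2449, -1.635)–(0.673411, -1.2449, -1.635)  len=0.2516
  (v6,v5,v4) [+--] → (0.925, -1.2449, 1.1903)–(0.925, -1.2449, -1.635)  len=2.8253
  (v7,v5,v6) [+-+] → (0.925, -1.2449, 1.635)–(0.925, -1.2449, 1.1903)  len=0.4447

Chained into 1 loop(s):
  loop 1: 8 segments, perimeter = 10.2400
Total perimeter = 10.240

loops=1 perimeter=10.240


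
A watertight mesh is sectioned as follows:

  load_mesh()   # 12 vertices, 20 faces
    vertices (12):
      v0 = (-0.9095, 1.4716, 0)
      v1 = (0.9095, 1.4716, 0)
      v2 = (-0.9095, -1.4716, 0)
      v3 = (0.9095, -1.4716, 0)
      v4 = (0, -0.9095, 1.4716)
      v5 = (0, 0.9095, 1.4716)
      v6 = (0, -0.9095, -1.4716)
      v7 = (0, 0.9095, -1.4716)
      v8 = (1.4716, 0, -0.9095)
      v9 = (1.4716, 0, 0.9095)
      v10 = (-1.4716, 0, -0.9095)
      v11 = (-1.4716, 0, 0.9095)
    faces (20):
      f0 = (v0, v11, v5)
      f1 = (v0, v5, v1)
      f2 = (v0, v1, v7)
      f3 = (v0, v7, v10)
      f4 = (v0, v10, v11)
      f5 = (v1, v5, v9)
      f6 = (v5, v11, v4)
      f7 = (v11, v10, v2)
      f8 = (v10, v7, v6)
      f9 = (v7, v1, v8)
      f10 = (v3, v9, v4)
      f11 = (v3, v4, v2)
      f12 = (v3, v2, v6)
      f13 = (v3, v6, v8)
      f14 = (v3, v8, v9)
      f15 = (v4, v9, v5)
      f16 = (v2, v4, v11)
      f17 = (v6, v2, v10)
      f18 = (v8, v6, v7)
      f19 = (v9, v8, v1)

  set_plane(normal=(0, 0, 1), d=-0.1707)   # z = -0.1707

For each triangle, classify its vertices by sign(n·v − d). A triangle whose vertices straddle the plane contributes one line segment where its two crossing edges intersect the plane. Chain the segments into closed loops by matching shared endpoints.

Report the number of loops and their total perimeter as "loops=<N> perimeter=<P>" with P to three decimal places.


loops=1 perimeter=9.528

Straddling triangles (10 of 20):
  (v0,v1,v7) [++-] → (0.804001, 1.4064, -0.1707)–(-0.804001, 1.4064, -0.1707)  len=1.6080
  (v0,v7,v10) [+--] → (-0.804001, 1.4064, -0.1707)–(-1.015, 1.1954, -0.1707)  len=0.2984
  (v0,v10,v11) [+-+] → (-1.015, 1.1954, -0.1707)–(-1.4716, 0, -0.1707)  len=1.2796
  (v11,v10,v2) [+-+] → (-1.4716, 0, -0.1707)–(-1.015, -1.1954, -0.1707)  len=1.2796
  (v7,v1,v8) [-+-] → (0.804001, 1.4064, -0.1707)–(1.015, 1.1954, -0.1707)  len=0.2984
  (v3,v2,v6) [++-] → (-0.804001, -1.4064, -0.1707)–(0.804001, -1.4064, -0.1707)  len=1.6080
  (v3,v6,v8) [+--] → (0.804001, -1.4064, -0.1707)–(1.015, -1.1954, -0.1707)  len=0.2984
  (v3,v8,v9) [+-+] → (1.015, -1.1954, -0.1707)–(1.4716, 0, -0.1707)  len=1.2796
  (v6,v2,v10) [-+-] → (-0.804001, -1.4064, -0.1707)–(-1.015, -1.1954, -0.1707)  len=0.2984
  (v9,v8,v1) [+-+] → (1.4716, 0, -0.1707)–(1.015, 1.1954, -0.1707)  len=1.2796

Chained into 1 loop(s):
  loop 1: 10 segments, perimeter = 9.5281
Total perimeter = 9.528


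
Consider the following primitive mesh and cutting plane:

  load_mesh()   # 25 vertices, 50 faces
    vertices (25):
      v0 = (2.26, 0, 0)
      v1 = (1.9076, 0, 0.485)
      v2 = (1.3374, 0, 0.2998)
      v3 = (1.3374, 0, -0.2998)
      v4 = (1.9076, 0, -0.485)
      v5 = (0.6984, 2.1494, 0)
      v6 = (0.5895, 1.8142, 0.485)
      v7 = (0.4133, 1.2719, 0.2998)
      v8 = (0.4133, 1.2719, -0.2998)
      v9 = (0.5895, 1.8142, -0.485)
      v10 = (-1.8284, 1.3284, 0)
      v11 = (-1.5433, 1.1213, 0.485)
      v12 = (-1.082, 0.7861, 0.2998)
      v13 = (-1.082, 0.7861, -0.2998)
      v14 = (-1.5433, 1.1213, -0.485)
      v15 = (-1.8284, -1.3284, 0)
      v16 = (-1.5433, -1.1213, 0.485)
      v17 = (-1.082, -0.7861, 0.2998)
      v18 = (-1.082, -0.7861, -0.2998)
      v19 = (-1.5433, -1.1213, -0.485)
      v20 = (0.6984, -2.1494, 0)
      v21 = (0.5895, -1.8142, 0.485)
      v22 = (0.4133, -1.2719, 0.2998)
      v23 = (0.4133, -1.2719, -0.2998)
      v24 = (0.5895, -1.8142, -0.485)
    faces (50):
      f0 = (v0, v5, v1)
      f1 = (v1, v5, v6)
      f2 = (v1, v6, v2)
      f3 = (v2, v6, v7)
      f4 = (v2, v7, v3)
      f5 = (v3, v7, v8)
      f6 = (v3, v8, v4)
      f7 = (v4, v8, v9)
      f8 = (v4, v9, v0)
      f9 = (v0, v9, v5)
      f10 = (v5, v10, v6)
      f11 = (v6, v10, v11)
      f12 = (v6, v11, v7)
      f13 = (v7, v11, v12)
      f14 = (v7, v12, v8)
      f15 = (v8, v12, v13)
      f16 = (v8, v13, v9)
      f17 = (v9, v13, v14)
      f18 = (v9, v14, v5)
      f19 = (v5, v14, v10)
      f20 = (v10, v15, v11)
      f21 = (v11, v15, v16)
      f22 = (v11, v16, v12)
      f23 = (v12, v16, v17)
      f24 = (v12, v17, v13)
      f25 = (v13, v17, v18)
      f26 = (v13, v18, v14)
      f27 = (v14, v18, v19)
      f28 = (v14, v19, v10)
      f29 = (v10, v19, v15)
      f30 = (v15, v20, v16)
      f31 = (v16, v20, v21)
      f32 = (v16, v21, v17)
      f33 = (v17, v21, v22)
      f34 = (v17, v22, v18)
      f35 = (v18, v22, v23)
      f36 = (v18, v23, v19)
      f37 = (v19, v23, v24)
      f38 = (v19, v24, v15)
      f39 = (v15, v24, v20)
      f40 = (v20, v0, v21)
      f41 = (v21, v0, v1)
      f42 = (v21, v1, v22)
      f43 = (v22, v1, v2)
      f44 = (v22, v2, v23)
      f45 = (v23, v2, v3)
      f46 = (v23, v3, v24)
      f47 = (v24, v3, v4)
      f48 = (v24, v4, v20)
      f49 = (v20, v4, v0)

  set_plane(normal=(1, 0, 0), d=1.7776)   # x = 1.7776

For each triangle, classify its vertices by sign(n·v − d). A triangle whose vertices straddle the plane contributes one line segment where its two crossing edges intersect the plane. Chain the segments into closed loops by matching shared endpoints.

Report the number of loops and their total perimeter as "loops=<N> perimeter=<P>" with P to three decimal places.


Straddling triangles (14 of 50):
  (v0,v5,v1) [+-+] → (1.7776, 0.66398, 0)–(1.7776, 0.23108, 0.432858)  len=0.6122
  (v1,v5,v6) [+--] → (1.7776, 0.23108, 0.432858)–(1.7776, 0.178929, 0.485)  len=0.0737
  (v1,v6,v2) [+--] → (1.7776, 0.178929, 0.485)–(1.7776, 0, 0.442776)  len=0.1838
  (v3,v8,v4) [--+] → (1.7776, 0.110652, -0.468888)–(1.7776, 0, -0.442776)  len=0.1137
  (v4,v8,v9) [+--] → (1.7776, 0.110652, -0.468888)–(1.7776, 0.178929, -0.485)  len=0.0702
  (v4,v9,v0) [+-+] → (1.7776, 0.178929, -0.485)–(1.7776, 0.523897, -0.140056)  len=0.4878
  (v0,v9,v5) [+--] → (1.7776, 0.523897, -0.140056)–(1.7776, 0.66398, 0)  len=0.1981
  (v20,v0,v21) [-+-] → (1.7776, -0.66398, 0)–(1.7776, -0.523897, 0.140056)  len=0.1981
  (v21,v0,v1) [-++] → (1.7776, -0.523897, 0.140056)–(1.7776, -0.178929, 0.485)  len=0.4878
  (v21,v1,v22) [-+-] → (1.7776, -0.178929, 0.485)–(1.7776, -0.110652, 0.468888)  len=0.0702
  (v22,v1,v2) [-+-] → (1.7776, -0.110652, 0.468888)–(1.7776, 0, 0.442776)  len=0.1137
  (v24,v3,v4) [--+] → (1.7776, 0, -0.442776)–(1.7776, -0.178929, -0.485)  len=0.1838
  (v24,v4,v20) [-+-] → (1.7776, -0.178929, -0.485)–(1.7776, -0.23108, -0.432858)  len=0.0737
  (v20,v4,v0) [-++] → (1.7776, -0.23108, -0.432858)–(1.7776, -0.66398, 0)  len=0.6122

Chained into 1 loop(s):
  loop 1: 14 segments, perimeter = 3.4791
Total perimeter = 3.479

loops=1 perimeter=3.479


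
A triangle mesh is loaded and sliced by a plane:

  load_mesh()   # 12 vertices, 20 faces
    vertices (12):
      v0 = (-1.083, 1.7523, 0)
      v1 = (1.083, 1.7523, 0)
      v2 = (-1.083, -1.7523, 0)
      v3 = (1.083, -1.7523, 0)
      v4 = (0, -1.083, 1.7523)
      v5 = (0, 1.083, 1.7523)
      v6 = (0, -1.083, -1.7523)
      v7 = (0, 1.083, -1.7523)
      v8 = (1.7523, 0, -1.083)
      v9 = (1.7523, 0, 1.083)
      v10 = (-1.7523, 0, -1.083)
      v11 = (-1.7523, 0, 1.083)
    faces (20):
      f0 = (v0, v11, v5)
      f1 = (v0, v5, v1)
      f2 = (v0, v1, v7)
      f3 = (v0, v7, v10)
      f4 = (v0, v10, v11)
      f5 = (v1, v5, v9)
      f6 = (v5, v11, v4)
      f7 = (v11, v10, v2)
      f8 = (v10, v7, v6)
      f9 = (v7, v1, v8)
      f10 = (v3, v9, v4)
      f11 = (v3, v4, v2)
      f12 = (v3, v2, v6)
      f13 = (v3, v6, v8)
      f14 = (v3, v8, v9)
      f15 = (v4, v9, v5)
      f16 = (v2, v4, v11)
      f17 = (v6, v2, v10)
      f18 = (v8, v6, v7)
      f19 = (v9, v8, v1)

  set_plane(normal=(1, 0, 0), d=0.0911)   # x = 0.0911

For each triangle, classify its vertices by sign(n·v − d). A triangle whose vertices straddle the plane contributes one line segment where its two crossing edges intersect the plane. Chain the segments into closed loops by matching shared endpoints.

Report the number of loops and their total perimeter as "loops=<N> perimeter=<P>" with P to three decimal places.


loops=1 perimeter=11.616

Straddling triangles (10 of 20):
  (v0,v5,v1) [--+] → (0.0911, 1.1393, 1.6049)–(0.0911, 1.7523, 0)  len=1.7180
  (v0,v1,v7) [-+-] → (0.0911, 1.7523, 0)–(0.0911, 1.1393, -1.6049)  len=1.7180
  (v1,v5,v9) [+-+] → (0.0911, 1.1393, 1.6049)–(0.0911, 1.0267, 1.7175)  len=0.1592
  (v7,v1,v8) [-++] → (0.0911, 1.1393, -1.6049)–(0.0911, 1.0267, -1.7175)  len=0.1592
  (v3,v9,v4) [++-] → (0.0911, -1.0267, 1.7175)–(0.0911, -1.1393, 1.6049)  len=0.1592
  (v3,v4,v2) [+--] → (0.0911, -1.1393, 1.6049)–(0.0911, -1.7523, 0)  len=1.7180
  (v3,v2,v6) [+--] → (0.0911, -1.7523, 0)–(0.0911, -1.1393, -1.6049)  len=1.7180
  (v3,v6,v8) [+-+] → (0.0911, -1.1393, -1.6049)–(0.0911, -1.0267, -1.7175)  len=0.1592
  (v4,v9,v5) [-+-] → (0.0911, -1.0267, 1.7175)–(0.0911, 1.0267, 1.7175)  len=2.0534
  (v8,v6,v7) [+--] → (0.0911, -1.0267, -1.7175)–(0.0911, 1.0267, -1.7175)  len=2.0534

Chained into 1 loop(s):
  loop 1: 10 segments, perimeter = 11.6157
Total perimeter = 11.616
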